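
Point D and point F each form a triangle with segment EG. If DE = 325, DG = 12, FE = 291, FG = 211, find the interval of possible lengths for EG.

From triangle DEG: |325 − 12| < EG < 325 + 12, i.e. 313 < EG < 337.
From triangle FEG: 80 < EG < 502.
Both must hold, so EG lies in the intersection.

313 < EG < 337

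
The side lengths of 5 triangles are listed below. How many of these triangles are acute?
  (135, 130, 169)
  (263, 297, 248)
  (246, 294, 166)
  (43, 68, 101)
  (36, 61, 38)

(135,130,169): 130²+135² = 35125 > 28561 = 169² → acute
(263,297,248): 248²+263² = 130673 > 88209 = 297² → acute
(246,294,166): 166²+246² = 88072 > 86436 = 294² → acute
(43,68,101): 43²+68² = 6473 < 10201 = 101² → obtuse
(36,61,38): 36²+38² = 2740 < 3721 = 61² → obtuse
3 of the 5 are acute.

3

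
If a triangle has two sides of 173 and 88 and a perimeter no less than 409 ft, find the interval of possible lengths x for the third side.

Triangle inequality alone gives 85 < x < 261.
The perimeter condition gives x ≥ 409 − 173 − 88 = 148.
Intersecting the two: 148 ≤ x < 261.

148 ≤ x < 261 ft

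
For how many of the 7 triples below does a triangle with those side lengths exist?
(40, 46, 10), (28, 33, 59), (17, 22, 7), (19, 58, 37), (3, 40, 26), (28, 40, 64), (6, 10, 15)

5

(10,40,46): 10+40 > 46 → valid
(28,33,59): 28+33 > 59 → valid
(7,17,22): 7+17 > 22 → valid
(19,37,58): 19+37 ≤ 58 → not valid
(3,26,40): 3+26 ≤ 40 → not valid
(28,40,64): 28+40 > 64 → valid
(6,10,15): 6+10 > 15 → valid
5 of the 7 triples form a triangle.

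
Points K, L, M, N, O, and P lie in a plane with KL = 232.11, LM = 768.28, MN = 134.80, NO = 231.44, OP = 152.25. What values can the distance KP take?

17.68 ≤ KP ≤ 1518.88

The maximum is all hops collinear in one direction: 232.11 + 768.28 + 134.80 + 231.44 + 152.25 = 1518.88.
The longest hop is 768.28; the others sum to 750.60. Folding the others back against it leaves at least 768.28 − 750.60 = 17.68.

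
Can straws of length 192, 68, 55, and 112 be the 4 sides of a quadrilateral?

Yes

A quadrilateral exists iff every side is shorter than the sum of the others — equivalently, the longest side is less than the sum of the rest.
Longest side 192 < 235 (sum of the remaining 3), so yes.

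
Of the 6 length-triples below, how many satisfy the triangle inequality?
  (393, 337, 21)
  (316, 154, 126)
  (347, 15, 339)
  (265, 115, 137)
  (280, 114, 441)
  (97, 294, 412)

(21,337,393): 21+337 ≤ 393 → not valid
(126,154,316): 126+154 ≤ 316 → not valid
(15,339,347): 15+339 > 347 → valid
(115,137,265): 115+137 ≤ 265 → not valid
(114,280,441): 114+280 ≤ 441 → not valid
(97,294,412): 97+294 ≤ 412 → not valid
1 of the 6 triples forms a triangle.

1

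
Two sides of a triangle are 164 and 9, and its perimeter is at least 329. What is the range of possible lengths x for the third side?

Triangle inequality alone gives 155 < x < 173.
The perimeter condition gives x ≥ 329 − 164 − 9 = 156.
Intersecting the two: 156 ≤ x < 173.

156 ≤ x < 173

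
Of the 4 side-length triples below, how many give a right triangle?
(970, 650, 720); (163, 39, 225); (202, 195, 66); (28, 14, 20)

(970,650,720): 650²+720² = 940900 = 970² → right
(163,39,225): 39+163 ≤ 225, not a triangle
(202,195,66): 66²+195² = 42381 > 40804 = 202² → acute
(28,14,20): 14²+20² = 596 < 784 = 28² → obtuse
1 of the 4 is right.

1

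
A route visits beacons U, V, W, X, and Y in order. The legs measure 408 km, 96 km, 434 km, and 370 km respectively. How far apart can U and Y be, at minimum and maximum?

The maximum is all hops collinear in one direction: 408 + 96 + 434 + 370 = 1308.
The longest hop is 434; the others sum to 874. Since 434 ≤ 874, the path can fold back on itself completely, so the minimum distance is 0.

0 ≤ UY ≤ 1308 km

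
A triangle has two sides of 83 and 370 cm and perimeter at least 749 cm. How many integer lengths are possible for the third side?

157

Triangle inequality: 287 < x < 453. Perimeter ≥ 749 gives x ≥ 749 − 83 − 370 = 296.
So 296 ≤ x < 453; integers 296 through 452: 157 values.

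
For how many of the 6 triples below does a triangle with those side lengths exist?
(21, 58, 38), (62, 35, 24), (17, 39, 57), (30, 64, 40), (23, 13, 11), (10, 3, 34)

(21,38,58): 21+38 > 58 → valid
(24,35,62): 24+35 ≤ 62 → not valid
(17,39,57): 17+39 ≤ 57 → not valid
(30,40,64): 30+40 > 64 → valid
(11,13,23): 11+13 > 23 → valid
(3,10,34): 3+10 ≤ 34 → not valid
3 of the 6 triples form a triangle.

3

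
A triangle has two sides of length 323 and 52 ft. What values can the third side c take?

271 < c < 375

By the triangle inequality, c must be less than 323 + 52 = 375 and greater than |323 − 52| = 271.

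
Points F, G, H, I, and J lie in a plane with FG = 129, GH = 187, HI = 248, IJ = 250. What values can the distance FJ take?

0 ≤ FJ ≤ 814

The maximum is all hops collinear in one direction: 129 + 187 + 248 + 250 = 814.
The longest hop is 250; the others sum to 564. Since 250 ≤ 564, the path can fold back on itself completely, so the minimum distance is 0.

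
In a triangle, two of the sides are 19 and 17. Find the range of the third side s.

By the triangle inequality, s must be less than 19 + 17 = 36 and greater than |19 − 17| = 2.

2 < s < 36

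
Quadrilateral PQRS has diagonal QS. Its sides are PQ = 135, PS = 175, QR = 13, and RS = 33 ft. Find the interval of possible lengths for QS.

From triangle PQS: |135 − 175| < QS < 135 + 175, i.e. 40 < QS < 310.
From triangle RQS: 20 < QS < 46.
Both must hold, so QS lies in the intersection.

40 < QS < 46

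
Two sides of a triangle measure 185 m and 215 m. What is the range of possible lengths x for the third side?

30 < x < 400

By the triangle inequality, x must be less than 185 + 215 = 400 and greater than |185 − 215| = 30.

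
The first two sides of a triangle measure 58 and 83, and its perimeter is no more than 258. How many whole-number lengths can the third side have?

Triangle inequality: 25 < x < 141. Perimeter ≤ 258 gives x ≤ 258 − 58 − 83 = 117.
So 25 < x ≤ 117; integers 26 through 117: 92 values.

92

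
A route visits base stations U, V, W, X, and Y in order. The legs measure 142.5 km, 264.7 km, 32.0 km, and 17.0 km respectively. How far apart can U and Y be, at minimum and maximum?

73.2 ≤ UY ≤ 456.2 km

The maximum is all hops collinear in one direction: 142.5 + 264.7 + 32.0 + 17.0 = 456.2.
The longest hop is 264.7; the others sum to 191.5. Folding the others back against it leaves at least 264.7 − 191.5 = 73.2.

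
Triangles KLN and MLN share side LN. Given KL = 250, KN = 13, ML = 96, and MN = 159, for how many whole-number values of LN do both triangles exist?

From triangle KLN: 237 < LN < 263.
From triangle MLN: 63 < LN < 255.
Intersection: 237 < LN < 255, so integers 238 through 254: 17 values.

17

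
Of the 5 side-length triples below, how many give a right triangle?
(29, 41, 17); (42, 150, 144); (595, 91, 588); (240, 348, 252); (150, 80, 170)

4

(29,41,17): 17²+29² = 1130 < 1681 = 41² → obtuse
(42,150,144): 42²+144² = 22500 = 150² → right
(595,91,588): 91²+588² = 354025 = 595² → right
(240,348,252): 240²+252² = 121104 = 348² → right
(150,80,170): 80²+150² = 28900 = 170² → right
4 of the 5 are right.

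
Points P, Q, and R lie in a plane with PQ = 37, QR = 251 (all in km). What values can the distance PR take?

214 ≤ PR ≤ 288 km

By the triangle inequality, |37 − 251| ≤ PR ≤ 37 + 251.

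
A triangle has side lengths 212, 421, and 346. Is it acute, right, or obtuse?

obtuse

Compare the square of the longest side to the sum of squares of the other two: 212² + 346² = 164660 < 177241 = 421².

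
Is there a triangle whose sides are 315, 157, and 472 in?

The two shorter sides sum to 472, exactly equal to the longest side 472.
That gives only a degenerate (flat) triangle — the inequality must be strict.

No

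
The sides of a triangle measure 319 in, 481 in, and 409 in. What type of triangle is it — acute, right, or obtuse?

acute

Compare the square of the longest side to the sum of squares of the other two: 319² + 409² = 269042 > 231361 = 481².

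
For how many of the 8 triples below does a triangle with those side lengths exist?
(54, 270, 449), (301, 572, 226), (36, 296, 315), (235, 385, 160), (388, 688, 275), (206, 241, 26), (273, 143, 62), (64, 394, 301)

2

(54,270,449): 54+270 ≤ 449 → not valid
(226,301,572): 226+301 ≤ 572 → not valid
(36,296,315): 36+296 > 315 → valid
(160,235,385): 160+235 > 385 → valid
(275,388,688): 275+388 ≤ 688 → not valid
(26,206,241): 26+206 ≤ 241 → not valid
(62,143,273): 62+143 ≤ 273 → not valid
(64,301,394): 64+301 ≤ 394 → not valid
2 of the 8 triples form a triangle.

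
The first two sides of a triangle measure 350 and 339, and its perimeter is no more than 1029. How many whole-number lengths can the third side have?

Triangle inequality: 11 < x < 689. Perimeter ≤ 1029 gives x ≤ 1029 − 350 − 339 = 340.
So 11 < x ≤ 340; integers 12 through 340: 329 values.

329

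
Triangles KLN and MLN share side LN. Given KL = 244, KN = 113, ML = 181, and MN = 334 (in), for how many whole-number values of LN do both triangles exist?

203

From triangle KLN: 131 < LN < 357.
From triangle MLN: 153 < LN < 515.
Intersection: 153 < LN < 357, so integers 154 through 356: 203 values.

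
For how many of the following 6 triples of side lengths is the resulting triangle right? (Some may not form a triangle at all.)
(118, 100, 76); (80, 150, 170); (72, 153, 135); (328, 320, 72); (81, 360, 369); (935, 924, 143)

5

(118,100,76): 76²+100² = 15776 > 13924 = 118² → acute
(80,150,170): 80²+150² = 28900 = 170² → right
(72,153,135): 72²+135² = 23409 = 153² → right
(328,320,72): 72²+320² = 107584 = 328² → right
(81,360,369): 81²+360² = 136161 = 369² → right
(935,924,143): 143²+924² = 874225 = 935² → right
5 of the 6 are right.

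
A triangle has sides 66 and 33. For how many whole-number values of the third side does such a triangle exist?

65

The third side lies in the open interval (33, 99).
Integers from 34 to 98 inclusive: 98 − 34 + 1 = 65.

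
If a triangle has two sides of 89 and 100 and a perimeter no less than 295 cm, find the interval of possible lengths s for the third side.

Triangle inequality alone gives 11 < s < 189.
The perimeter condition gives s ≥ 295 − 89 − 100 = 106.
Intersecting the two: 106 ≤ s < 189.

106 ≤ s < 189 cm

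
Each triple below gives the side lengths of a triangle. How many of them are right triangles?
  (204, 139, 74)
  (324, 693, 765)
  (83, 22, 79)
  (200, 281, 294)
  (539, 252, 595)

2

(204,139,74): 74²+139² = 24797 < 41616 = 204² → obtuse
(324,693,765): 324²+693² = 585225 = 765² → right
(83,22,79): 22²+79² = 6725 < 6889 = 83² → obtuse
(200,281,294): 200²+281² = 118961 > 86436 = 294² → acute
(539,252,595): 252²+539² = 354025 = 595² → right
2 of the 5 are right.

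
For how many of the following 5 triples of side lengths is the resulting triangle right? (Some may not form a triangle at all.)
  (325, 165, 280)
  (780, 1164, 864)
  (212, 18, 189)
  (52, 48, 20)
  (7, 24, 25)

(325,165,280): 165²+280² = 105625 = 325² → right
(780,1164,864): 780²+864² = 1354896 = 1164² → right
(212,18,189): 18+189 ≤ 212, not a triangle
(52,48,20): 20²+48² = 2704 = 52² → right
(7,24,25): 7²+24² = 625 = 25² → right
4 of the 5 are right.

4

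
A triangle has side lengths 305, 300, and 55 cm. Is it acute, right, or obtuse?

right

Compare the square of the longest side to the sum of squares of the other two: 55² + 300² = 93025 = 305².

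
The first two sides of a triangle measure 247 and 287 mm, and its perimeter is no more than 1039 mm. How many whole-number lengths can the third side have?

Triangle inequality: 40 < x < 534. Perimeter ≤ 1039 gives x ≤ 1039 − 247 − 287 = 505.
So 40 < x ≤ 505; integers 41 through 505: 465 values.

465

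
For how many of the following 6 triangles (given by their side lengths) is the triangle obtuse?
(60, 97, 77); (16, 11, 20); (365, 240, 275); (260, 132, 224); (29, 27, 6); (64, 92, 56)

(60,97,77): 60²+77² = 9529 > 9409 = 97² → acute
(16,11,20): 11²+16² = 377 < 400 = 20² → obtuse
(365,240,275): 240²+275² = 133225 = 365² → right
(260,132,224): 132²+224² = 67600 = 260² → right
(29,27,6): 6²+27² = 765 < 841 = 29² → obtuse
(64,92,56): 56²+64² = 7232 < 8464 = 92² → obtuse
3 of the 6 are obtuse.

3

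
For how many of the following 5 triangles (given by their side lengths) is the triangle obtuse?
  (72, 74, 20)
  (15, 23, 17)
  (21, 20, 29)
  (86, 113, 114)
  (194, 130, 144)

(72,74,20): 20²+72² = 5584 > 5476 = 74² → acute
(15,23,17): 15²+17² = 514 < 529 = 23² → obtuse
(21,20,29): 20²+21² = 841 = 29² → right
(86,113,114): 86²+113² = 20165 > 12996 = 114² → acute
(194,130,144): 130²+144² = 37636 = 194² → right
1 of the 5 is obtuse.

1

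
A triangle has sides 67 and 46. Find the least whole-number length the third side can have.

The third side must be strictly greater than |67 − 46| = 21.
The smallest integer above 21 is 22.

22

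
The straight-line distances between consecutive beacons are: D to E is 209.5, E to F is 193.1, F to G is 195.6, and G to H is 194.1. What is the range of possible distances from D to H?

The maximum is all hops collinear in one direction: 209.5 + 193.1 + 195.6 + 194.1 = 792.3.
The longest hop is 209.5; the others sum to 582.8. Since 209.5 ≤ 582.8, the path can fold back on itself completely, so the minimum distance is 0.

0 ≤ DH ≤ 792.3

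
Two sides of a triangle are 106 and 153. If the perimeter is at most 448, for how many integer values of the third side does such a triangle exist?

142

Triangle inequality: 47 < x < 259. Perimeter ≤ 448 gives x ≤ 448 − 106 − 153 = 189.
So 47 < x ≤ 189; integers 48 through 189: 142 values.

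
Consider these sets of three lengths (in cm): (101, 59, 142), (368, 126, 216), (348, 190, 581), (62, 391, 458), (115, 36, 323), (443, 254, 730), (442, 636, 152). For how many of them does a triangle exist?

(59,101,142): 59+101 > 142 → valid
(126,216,368): 126+216 ≤ 368 → not valid
(190,348,581): 190+348 ≤ 581 → not valid
(62,391,458): 62+391 ≤ 458 → not valid
(36,115,323): 36+115 ≤ 323 → not valid
(254,443,730): 254+443 ≤ 730 → not valid
(152,442,636): 152+442 ≤ 636 → not valid
1 of the 7 triples forms a triangle.

1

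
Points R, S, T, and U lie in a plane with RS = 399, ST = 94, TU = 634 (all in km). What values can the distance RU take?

The maximum is all hops collinear in one direction: 399 + 94 + 634 = 1127.
The longest hop is 634; the others sum to 493. Folding the others back against it leaves at least 634 − 493 = 141.

141 ≤ RU ≤ 1127 km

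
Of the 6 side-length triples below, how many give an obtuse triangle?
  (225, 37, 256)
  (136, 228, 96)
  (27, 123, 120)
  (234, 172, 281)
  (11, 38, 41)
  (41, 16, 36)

(225,37,256): 37²+225² = 51994 < 65536 = 256² → obtuse
(136,228,96): 96²+136² = 27712 < 51984 = 228² → obtuse
(27,123,120): 27²+120² = 15129 = 123² → right
(234,172,281): 172²+234² = 84340 > 78961 = 281² → acute
(11,38,41): 11²+38² = 1565 < 1681 = 41² → obtuse
(41,16,36): 16²+36² = 1552 < 1681 = 41² → obtuse
4 of the 6 are obtuse.

4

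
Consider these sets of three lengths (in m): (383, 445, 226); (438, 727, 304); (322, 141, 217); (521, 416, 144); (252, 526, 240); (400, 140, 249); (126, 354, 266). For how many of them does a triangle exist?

(226,383,445): 226+383 > 445 → valid
(304,438,727): 304+438 > 727 → valid
(141,217,322): 141+217 > 322 → valid
(144,416,521): 144+416 > 521 → valid
(240,252,526): 240+252 ≤ 526 → not valid
(140,249,400): 140+249 ≤ 400 → not valid
(126,266,354): 126+266 > 354 → valid
5 of the 7 triples form a triangle.

5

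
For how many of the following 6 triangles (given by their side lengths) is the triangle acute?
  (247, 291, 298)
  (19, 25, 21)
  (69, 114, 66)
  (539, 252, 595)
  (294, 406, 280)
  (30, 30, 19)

(247,291,298): 247²+291² = 145690 > 88804 = 298² → acute
(19,25,21): 19²+21² = 802 > 625 = 25² → acute
(69,114,66): 66²+69² = 9117 < 12996 = 114² → obtuse
(539,252,595): 252²+539² = 354025 = 595² → right
(294,406,280): 280²+294² = 164836 = 406² → right
(30,30,19): 19²+30² = 1261 > 900 = 30² → acute
3 of the 6 are acute.

3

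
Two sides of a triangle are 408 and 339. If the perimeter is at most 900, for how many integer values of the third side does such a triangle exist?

Triangle inequality: 69 < x < 747. Perimeter ≤ 900 gives x ≤ 900 − 408 − 339 = 153.
So 69 < x ≤ 153; integers 70 through 153: 84 values.

84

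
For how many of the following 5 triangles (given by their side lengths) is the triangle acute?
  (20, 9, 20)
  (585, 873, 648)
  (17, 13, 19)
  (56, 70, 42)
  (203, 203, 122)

3

(20,9,20): 9²+20² = 481 > 400 = 20² → acute
(585,873,648): 585²+648² = 762129 = 873² → right
(17,13,19): 13²+17² = 458 > 361 = 19² → acute
(56,70,42): 42²+56² = 4900 = 70² → right
(203,203,122): 122²+203² = 56093 > 41209 = 203² → acute
3 of the 5 are acute.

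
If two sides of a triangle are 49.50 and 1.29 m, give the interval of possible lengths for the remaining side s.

48.21 < s < 50.79 (m)

By the triangle inequality, s must be less than 49.50 + 1.29 = 50.79 and greater than |49.50 − 1.29| = 48.21.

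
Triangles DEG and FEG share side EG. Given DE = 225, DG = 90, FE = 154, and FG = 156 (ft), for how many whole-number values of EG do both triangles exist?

174

From triangle DEG: 135 < EG < 315.
From triangle FEG: 2 < EG < 310.
Intersection: 135 < EG < 310, so integers 136 through 309: 174 values.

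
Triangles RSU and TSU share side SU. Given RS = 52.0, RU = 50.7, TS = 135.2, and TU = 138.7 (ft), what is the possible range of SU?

From triangle RSU: |52.0 − 50.7| < SU < 52.0 + 50.7, i.e. 1.3 < SU < 102.7.
From triangle TSU: 3.5 < SU < 273.9.
Both must hold, so SU lies in the intersection.

3.5 < SU < 102.7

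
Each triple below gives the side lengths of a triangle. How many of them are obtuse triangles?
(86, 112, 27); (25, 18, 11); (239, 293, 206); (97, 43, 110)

(86,112,27): 27²+86² = 8125 < 12544 = 112² → obtuse
(25,18,11): 11²+18² = 445 < 625 = 25² → obtuse
(239,293,206): 206²+239² = 99557 > 85849 = 293² → acute
(97,43,110): 43²+97² = 11258 < 12100 = 110² → obtuse
3 of the 4 are obtuse.

3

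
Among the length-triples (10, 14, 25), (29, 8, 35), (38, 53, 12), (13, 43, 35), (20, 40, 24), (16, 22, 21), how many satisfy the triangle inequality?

4

(10,14,25): 10+14 ≤ 25 → not valid
(8,29,35): 8+29 > 35 → valid
(12,38,53): 12+38 ≤ 53 → not valid
(13,35,43): 13+35 > 43 → valid
(20,24,40): 20+24 > 40 → valid
(16,21,22): 16+21 > 22 → valid
4 of the 6 triples form a triangle.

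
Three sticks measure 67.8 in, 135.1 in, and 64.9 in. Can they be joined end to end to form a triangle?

The longest side is 135.1, but the other two sum to only 132.7.
132.7 < 135.1, so the triangle inequality fails.

No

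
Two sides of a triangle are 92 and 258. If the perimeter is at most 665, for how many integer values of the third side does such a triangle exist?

Triangle inequality: 166 < x < 350. Perimeter ≤ 665 gives x ≤ 665 − 92 − 258 = 315.
So 166 < x ≤ 315; integers 167 through 315: 149 values.

149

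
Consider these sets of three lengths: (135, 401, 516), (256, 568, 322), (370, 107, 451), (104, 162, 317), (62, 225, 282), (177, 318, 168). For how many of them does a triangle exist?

(135,401,516): 135+401 > 516 → valid
(256,322,568): 256+322 > 568 → valid
(107,370,451): 107+370 > 451 → valid
(104,162,317): 104+162 ≤ 317 → not valid
(62,225,282): 62+225 > 282 → valid
(168,177,318): 168+177 > 318 → valid
5 of the 6 triples form a triangle.

5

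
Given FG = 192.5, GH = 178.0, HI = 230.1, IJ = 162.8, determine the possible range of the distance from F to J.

The maximum is all hops collinear in one direction: 192.5 + 178.0 + 230.1 + 162.8 = 763.4.
The longest hop is 230.1; the others sum to 533.3. Since 230.1 ≤ 533.3, the path can fold back on itself completely, so the minimum distance is 0.

0 ≤ FJ ≤ 763.4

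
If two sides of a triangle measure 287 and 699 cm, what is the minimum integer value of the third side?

The third side must be strictly greater than |287 − 699| = 412.
The smallest integer above 412 is 413.

413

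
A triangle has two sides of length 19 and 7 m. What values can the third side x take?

By the triangle inequality, x must be less than 19 + 7 = 26 and greater than |19 − 7| = 12.

12 < x < 26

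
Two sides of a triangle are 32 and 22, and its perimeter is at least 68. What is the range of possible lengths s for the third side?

14 ≤ s < 54

Triangle inequality alone gives 10 < s < 54.
The perimeter condition gives s ≥ 68 − 32 − 22 = 14.
Intersecting the two: 14 ≤ s < 54.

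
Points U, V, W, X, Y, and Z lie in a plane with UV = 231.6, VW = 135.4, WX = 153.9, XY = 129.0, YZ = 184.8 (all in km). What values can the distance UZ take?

0 ≤ UZ ≤ 834.7 km

The maximum is all hops collinear in one direction: 231.6 + 135.4 + 153.9 + 129.0 + 184.8 = 834.7.
The longest hop is 231.6; the others sum to 603.1. Since 231.6 ≤ 603.1, the path can fold back on itself completely, so the minimum distance is 0.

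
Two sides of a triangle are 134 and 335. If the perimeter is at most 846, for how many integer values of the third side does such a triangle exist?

Triangle inequality: 201 < x < 469. Perimeter ≤ 846 gives x ≤ 846 − 134 − 335 = 377.
So 201 < x ≤ 377; integers 202 through 377: 176 values.

176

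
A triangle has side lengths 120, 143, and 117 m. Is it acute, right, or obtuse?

acute

Compare the square of the longest side to the sum of squares of the other two: 117² + 120² = 28089 > 20449 = 143².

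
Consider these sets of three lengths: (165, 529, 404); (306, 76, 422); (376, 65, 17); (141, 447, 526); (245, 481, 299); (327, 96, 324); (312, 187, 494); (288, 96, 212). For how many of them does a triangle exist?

(165,404,529): 165+404 > 529 → valid
(76,306,422): 76+306 ≤ 422 → not valid
(17,65,376): 17+65 ≤ 376 → not valid
(141,447,526): 141+447 > 526 → valid
(245,299,481): 245+299 > 481 → valid
(96,324,327): 96+324 > 327 → valid
(187,312,494): 187+312 > 494 → valid
(96,212,288): 96+212 > 288 → valid
6 of the 8 triples form a triangle.

6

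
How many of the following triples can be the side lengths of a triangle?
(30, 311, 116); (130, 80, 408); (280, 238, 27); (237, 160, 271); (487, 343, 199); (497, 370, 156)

(30,116,311): 30+116 ≤ 311 → not valid
(80,130,408): 80+130 ≤ 408 → not valid
(27,238,280): 27+238 ≤ 280 → not valid
(160,237,271): 160+237 > 271 → valid
(199,343,487): 199+343 > 487 → valid
(156,370,497): 156+370 > 497 → valid
3 of the 6 triples form a triangle.

3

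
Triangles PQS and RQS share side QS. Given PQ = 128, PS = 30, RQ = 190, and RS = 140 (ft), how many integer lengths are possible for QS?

From triangle PQS: 98 < QS < 158.
From triangle RQS: 50 < QS < 330.
Intersection: 98 < QS < 158, so integers 99 through 157: 59 values.

59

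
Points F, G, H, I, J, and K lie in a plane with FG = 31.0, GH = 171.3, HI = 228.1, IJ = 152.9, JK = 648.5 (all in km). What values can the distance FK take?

The maximum is all hops collinear in one direction: 31.0 + 171.3 + 228.1 + 152.9 + 648.5 = 1231.8.
The longest hop is 648.5; the others sum to 583.3. Folding the others back against it leaves at least 648.5 − 583.3 = 65.2.

65.2 ≤ FK ≤ 1231.8 km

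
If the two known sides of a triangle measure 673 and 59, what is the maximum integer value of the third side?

731

The third side must be strictly less than 673 + 59 = 732.
The largest integer below 732 is 731.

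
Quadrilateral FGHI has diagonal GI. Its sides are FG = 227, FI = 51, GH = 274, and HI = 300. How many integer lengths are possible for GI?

101

From triangle FGI: 176 < GI < 278.
From triangle HGI: 26 < GI < 574.
Intersection: 176 < GI < 278, so integers 177 through 277: 101 values.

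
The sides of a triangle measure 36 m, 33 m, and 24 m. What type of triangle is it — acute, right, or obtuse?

Compare the square of the longest side to the sum of squares of the other two: 24² + 33² = 1665 > 1296 = 36².

acute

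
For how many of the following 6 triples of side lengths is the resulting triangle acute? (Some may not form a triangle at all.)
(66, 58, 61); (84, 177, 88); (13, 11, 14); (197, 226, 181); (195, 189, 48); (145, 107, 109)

(66,58,61): 58²+61² = 7085 > 4356 = 66² → acute
(84,177,88): 84+88 ≤ 177, not a triangle
(13,11,14): 11²+13² = 290 > 196 = 14² → acute
(197,226,181): 181²+197² = 71570 > 51076 = 226² → acute
(195,189,48): 48²+189² = 38025 = 195² → right
(145,107,109): 107²+109² = 23330 > 21025 = 145² → acute
4 of the 6 are acute.

4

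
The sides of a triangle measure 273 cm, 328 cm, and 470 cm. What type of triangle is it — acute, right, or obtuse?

Compare the square of the longest side to the sum of squares of the other two: 273² + 328² = 182113 < 220900 = 470².

obtuse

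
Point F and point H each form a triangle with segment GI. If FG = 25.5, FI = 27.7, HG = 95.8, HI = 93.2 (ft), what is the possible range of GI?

From triangle FGI: |25.5 − 27.7| < GI < 25.5 + 27.7, i.e. 2.2 < GI < 53.2.
From triangle HGI: 2.6 < GI < 189.0.
Both must hold, so GI lies in the intersection.

2.6 < GI < 53.2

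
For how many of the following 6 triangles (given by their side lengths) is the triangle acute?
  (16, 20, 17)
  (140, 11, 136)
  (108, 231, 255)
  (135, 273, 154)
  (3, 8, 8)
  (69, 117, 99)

(16,20,17): 16²+17² = 545 > 400 = 20² → acute
(140,11,136): 11²+136² = 18617 < 19600 = 140² → obtuse
(108,231,255): 108²+231² = 65025 = 255² → right
(135,273,154): 135²+154² = 41941 < 74529 = 273² → obtuse
(3,8,8): 3²+8² = 73 > 64 = 8² → acute
(69,117,99): 69²+99² = 14562 > 13689 = 117² → acute
3 of the 6 are acute.

3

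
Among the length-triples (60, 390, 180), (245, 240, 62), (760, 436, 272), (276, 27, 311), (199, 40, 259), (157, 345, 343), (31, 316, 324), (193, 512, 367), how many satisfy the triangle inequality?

4

(60,180,390): 60+180 ≤ 390 → not valid
(62,240,245): 62+240 > 245 → valid
(272,436,760): 272+436 ≤ 760 → not valid
(27,276,311): 27+276 ≤ 311 → not valid
(40,199,259): 40+199 ≤ 259 → not valid
(157,343,345): 157+343 > 345 → valid
(31,316,324): 31+316 > 324 → valid
(193,367,512): 193+367 > 512 → valid
4 of the 8 triples form a triangle.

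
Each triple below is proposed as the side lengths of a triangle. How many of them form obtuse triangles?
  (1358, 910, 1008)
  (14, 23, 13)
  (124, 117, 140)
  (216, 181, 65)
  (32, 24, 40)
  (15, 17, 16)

(1358,910,1008): 910²+1008² = 1844164 = 1358² → right
(14,23,13): 13²+14² = 365 < 529 = 23² → obtuse
(124,117,140): 117²+124² = 29065 > 19600 = 140² → acute
(216,181,65): 65²+181² = 36986 < 46656 = 216² → obtuse
(32,24,40): 24²+32² = 1600 = 40² → right
(15,17,16): 15²+16² = 481 > 289 = 17² → acute
2 of the 6 are obtuse.

2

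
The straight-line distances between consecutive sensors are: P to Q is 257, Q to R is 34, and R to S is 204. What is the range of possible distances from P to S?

19 ≤ PS ≤ 495

The maximum is all hops collinear in one direction: 257 + 34 + 204 = 495.
The longest hop is 257; the others sum to 238. Folding the others back against it leaves at least 257 − 238 = 19.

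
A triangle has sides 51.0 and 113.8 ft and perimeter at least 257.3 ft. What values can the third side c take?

92.5 ≤ c < 164.8 ft

Triangle inequality alone gives 62.8 < c < 164.8.
The perimeter condition gives c ≥ 257.3 − 51.0 − 113.8 = 92.5.
Intersecting the two: 92.5 ≤ c < 164.8.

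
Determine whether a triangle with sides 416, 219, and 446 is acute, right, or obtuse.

Compare the square of the longest side to the sum of squares of the other two: 219² + 416² = 221017 > 198916 = 446².

acute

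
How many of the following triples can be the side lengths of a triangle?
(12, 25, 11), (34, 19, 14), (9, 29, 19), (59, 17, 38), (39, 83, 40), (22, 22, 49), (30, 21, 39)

(11,12,25): 11+12 ≤ 25 → not valid
(14,19,34): 14+19 ≤ 34 → not valid
(9,19,29): 9+19 ≤ 29 → not valid
(17,38,59): 17+38 ≤ 59 → not valid
(39,40,83): 39+40 ≤ 83 → not valid
(22,22,49): 22+22 ≤ 49 → not valid
(21,30,39): 21+30 > 39 → valid
1 of the 7 triples forms a triangle.

1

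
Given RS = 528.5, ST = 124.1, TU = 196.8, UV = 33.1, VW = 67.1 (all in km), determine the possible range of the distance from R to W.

107.4 ≤ RW ≤ 949.6 km

The maximum is all hops collinear in one direction: 528.5 + 124.1 + 196.8 + 33.1 + 67.1 = 949.6.
The longest hop is 528.5; the others sum to 421.1. Folding the others back against it leaves at least 528.5 − 421.1 = 107.4.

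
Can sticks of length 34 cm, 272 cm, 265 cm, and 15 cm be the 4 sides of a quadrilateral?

Yes

A quadrilateral exists iff every side is shorter than the sum of the others — equivalently, the longest side is less than the sum of the rest.
Longest side 272 < 314 (sum of the remaining 3), so yes.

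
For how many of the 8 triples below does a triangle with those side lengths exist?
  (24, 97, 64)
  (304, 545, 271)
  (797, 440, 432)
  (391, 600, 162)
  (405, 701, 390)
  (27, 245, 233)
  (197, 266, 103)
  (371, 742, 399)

6

(24,64,97): 24+64 ≤ 97 → not valid
(271,304,545): 271+304 > 545 → valid
(432,440,797): 432+440 > 797 → valid
(162,391,600): 162+391 ≤ 600 → not valid
(390,405,701): 390+405 > 701 → valid
(27,233,245): 27+233 > 245 → valid
(103,197,266): 103+197 > 266 → valid
(371,399,742): 371+399 > 742 → valid
6 of the 8 triples form a triangle.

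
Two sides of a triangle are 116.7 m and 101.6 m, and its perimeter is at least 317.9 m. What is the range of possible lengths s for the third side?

Triangle inequality alone gives 15.1 < s < 218.3.
The perimeter condition gives s ≥ 317.9 − 116.7 − 101.6 = 99.6.
Intersecting the two: 99.6 ≤ s < 218.3.

99.6 ≤ s < 218.3 m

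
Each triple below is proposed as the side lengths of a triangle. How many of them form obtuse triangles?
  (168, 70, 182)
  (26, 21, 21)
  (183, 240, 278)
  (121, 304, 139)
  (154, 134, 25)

1

(168,70,182): 70²+168² = 33124 = 182² → right
(26,21,21): 21²+21² = 882 > 676 = 26² → acute
(183,240,278): 183²+240² = 91089 > 77284 = 278² → acute
(121,304,139): 121+139 ≤ 304, not a triangle
(154,134,25): 25²+134² = 18581 < 23716 = 154² → obtuse
1 of the 5 is obtuse.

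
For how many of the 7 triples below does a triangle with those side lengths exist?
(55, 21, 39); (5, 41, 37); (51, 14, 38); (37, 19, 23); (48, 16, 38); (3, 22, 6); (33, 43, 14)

6

(21,39,55): 21+39 > 55 → valid
(5,37,41): 5+37 > 41 → valid
(14,38,51): 14+38 > 51 → valid
(19,23,37): 19+23 > 37 → valid
(16,38,48): 16+38 > 48 → valid
(3,6,22): 3+6 ≤ 22 → not valid
(14,33,43): 14+33 > 43 → valid
6 of the 7 triples form a triangle.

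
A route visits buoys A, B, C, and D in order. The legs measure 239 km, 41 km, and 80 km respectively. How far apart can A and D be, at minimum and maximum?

The maximum is all hops collinear in one direction: 239 + 41 + 80 = 360.
The longest hop is 239; the others sum to 121. Folding the others back against it leaves at least 239 − 121 = 118.

118 ≤ AD ≤ 360 km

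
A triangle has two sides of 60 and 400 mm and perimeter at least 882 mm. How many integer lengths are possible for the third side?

Triangle inequality: 340 < x < 460. Perimeter ≥ 882 gives x ≥ 882 − 60 − 400 = 422.
So 422 ≤ x < 460; integers 422 through 459: 38 values.

38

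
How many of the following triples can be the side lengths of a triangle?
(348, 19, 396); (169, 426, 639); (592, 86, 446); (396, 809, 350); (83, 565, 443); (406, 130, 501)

1

(19,348,396): 19+348 ≤ 396 → not valid
(169,426,639): 169+426 ≤ 639 → not valid
(86,446,592): 86+446 ≤ 592 → not valid
(350,396,809): 350+396 ≤ 809 → not valid
(83,443,565): 83+443 ≤ 565 → not valid
(130,406,501): 130+406 > 501 → valid
1 of the 6 triples forms a triangle.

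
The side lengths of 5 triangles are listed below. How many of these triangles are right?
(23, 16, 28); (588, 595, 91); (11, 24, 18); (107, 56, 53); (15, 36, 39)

2

(23,16,28): 16²+23² = 785 > 784 = 28² → acute
(588,595,91): 91²+588² = 354025 = 595² → right
(11,24,18): 11²+18² = 445 < 576 = 24² → obtuse
(107,56,53): 53²+56² = 5945 < 11449 = 107² → obtuse
(15,36,39): 15²+36² = 1521 = 39² → right
2 of the 5 are right.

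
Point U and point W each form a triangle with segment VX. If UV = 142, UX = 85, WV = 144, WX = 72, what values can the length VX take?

From triangle UVX: |142 − 85| < VX < 142 + 85, i.e. 57 < VX < 227.
From triangle WVX: 72 < VX < 216.
Both must hold, so VX lies in the intersection.

72 < VX < 216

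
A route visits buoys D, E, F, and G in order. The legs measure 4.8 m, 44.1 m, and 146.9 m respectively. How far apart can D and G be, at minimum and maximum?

The maximum is all hops collinear in one direction: 4.8 + 44.1 + 146.9 = 195.8.
The longest hop is 146.9; the others sum to 48.9. Folding the others back against it leaves at least 146.9 − 48.9 = 98.0.

98.0 ≤ DG ≤ 195.8 m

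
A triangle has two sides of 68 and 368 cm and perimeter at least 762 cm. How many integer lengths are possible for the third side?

110

Triangle inequality: 300 < x < 436. Perimeter ≥ 762 gives x ≥ 762 − 68 − 368 = 326.
So 326 ≤ x < 436; integers 326 through 435: 110 values.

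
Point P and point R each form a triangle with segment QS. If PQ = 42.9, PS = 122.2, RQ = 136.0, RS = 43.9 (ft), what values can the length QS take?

92.1 < QS < 165.1

From triangle PQS: |42.9 − 122.2| < QS < 42.9 + 122.2, i.e. 79.3 < QS < 165.1.
From triangle RQS: 92.1 < QS < 179.9.
Both must hold, so QS lies in the intersection.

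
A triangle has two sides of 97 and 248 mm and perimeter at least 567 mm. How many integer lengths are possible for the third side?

123

Triangle inequality: 151 < x < 345. Perimeter ≥ 567 gives x ≥ 567 − 97 − 248 = 222.
So 222 ≤ x < 345; integers 222 through 344: 123 values.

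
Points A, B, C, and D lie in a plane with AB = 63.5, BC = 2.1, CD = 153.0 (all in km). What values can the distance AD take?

87.4 ≤ AD ≤ 218.6 km

The maximum is all hops collinear in one direction: 63.5 + 2.1 + 153.0 = 218.6.
The longest hop is 153.0; the others sum to 65.6. Folding the others back against it leaves at least 153.0 − 65.6 = 87.4.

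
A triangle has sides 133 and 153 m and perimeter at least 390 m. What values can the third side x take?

Triangle inequality alone gives 20 < x < 286.
The perimeter condition gives x ≥ 390 − 133 − 153 = 104.
Intersecting the two: 104 ≤ x < 286.

104 ≤ x < 286 m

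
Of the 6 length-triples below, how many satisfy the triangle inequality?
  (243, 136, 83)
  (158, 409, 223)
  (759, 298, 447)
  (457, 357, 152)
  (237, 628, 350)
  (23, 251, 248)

(83,136,243): 83+136 ≤ 243 → not valid
(158,223,409): 158+223 ≤ 409 → not valid
(298,447,759): 298+447 ≤ 759 → not valid
(152,357,457): 152+357 > 457 → valid
(237,350,628): 237+350 ≤ 628 → not valid
(23,248,251): 23+248 > 251 → valid
2 of the 6 triples form a triangle.

2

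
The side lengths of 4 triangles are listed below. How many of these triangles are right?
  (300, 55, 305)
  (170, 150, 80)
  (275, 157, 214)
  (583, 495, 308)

3

(300,55,305): 55²+300² = 93025 = 305² → right
(170,150,80): 80²+150² = 28900 = 170² → right
(275,157,214): 157²+214² = 70445 < 75625 = 275² → obtuse
(583,495,308): 308²+495² = 339889 = 583² → right
3 of the 4 are right.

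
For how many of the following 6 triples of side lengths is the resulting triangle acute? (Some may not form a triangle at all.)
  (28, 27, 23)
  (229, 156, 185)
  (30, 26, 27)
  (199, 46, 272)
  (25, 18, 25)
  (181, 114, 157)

5

(28,27,23): 23²+27² = 1258 > 784 = 28² → acute
(229,156,185): 156²+185² = 58561 > 52441 = 229² → acute
(30,26,27): 26²+27² = 1405 > 900 = 30² → acute
(199,46,272): 46+199 ≤ 272, not a triangle
(25,18,25): 18²+25² = 949 > 625 = 25² → acute
(181,114,157): 114²+157² = 37645 > 32761 = 181² → acute
5 of the 6 are acute.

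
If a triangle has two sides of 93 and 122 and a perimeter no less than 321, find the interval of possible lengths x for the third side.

Triangle inequality alone gives 29 < x < 215.
The perimeter condition gives x ≥ 321 − 93 − 122 = 106.
Intersecting the two: 106 ≤ x < 215.

106 ≤ x < 215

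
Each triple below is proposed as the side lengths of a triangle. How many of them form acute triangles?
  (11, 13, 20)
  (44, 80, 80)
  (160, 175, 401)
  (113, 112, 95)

2

(11,13,20): 11²+13² = 290 < 400 = 20² → obtuse
(44,80,80): 44²+80² = 8336 > 6400 = 80² → acute
(160,175,401): 160+175 ≤ 401, not a triangle
(113,112,95): 95²+112² = 21569 > 12769 = 113² → acute
2 of the 4 are acute.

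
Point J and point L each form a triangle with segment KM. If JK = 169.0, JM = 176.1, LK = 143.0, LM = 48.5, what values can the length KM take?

From triangle JKM: |169.0 − 176.1| < KM < 169.0 + 176.1, i.e. 7.1 < KM < 345.1.
From triangle LKM: 94.5 < KM < 191.5.
Both must hold, so KM lies in the intersection.

94.5 < KM < 191.5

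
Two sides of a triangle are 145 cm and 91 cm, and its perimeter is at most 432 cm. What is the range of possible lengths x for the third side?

Triangle inequality alone gives 54 < x < 236.
The perimeter condition gives x ≤ 432 − 145 − 91 = 196.
Intersecting the two: 54 < x ≤ 196.

54 < x ≤ 196 cm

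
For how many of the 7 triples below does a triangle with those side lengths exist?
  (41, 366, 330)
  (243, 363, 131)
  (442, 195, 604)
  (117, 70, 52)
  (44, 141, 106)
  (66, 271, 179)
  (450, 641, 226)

6

(41,330,366): 41+330 > 366 → valid
(131,243,363): 131+243 > 363 → valid
(195,442,604): 195+442 > 604 → valid
(52,70,117): 52+70 > 117 → valid
(44,106,141): 44+106 > 141 → valid
(66,179,271): 66+179 ≤ 271 → not valid
(226,450,641): 226+450 > 641 → valid
6 of the 7 triples form a triangle.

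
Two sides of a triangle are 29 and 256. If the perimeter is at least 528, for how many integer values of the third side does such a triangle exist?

Triangle inequality: 227 < x < 285. Perimeter ≥ 528 gives x ≥ 528 − 29 − 256 = 243.
So 243 ≤ x < 285; integers 243 through 284: 42 values.

42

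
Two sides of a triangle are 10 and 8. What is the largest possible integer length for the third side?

17

The third side must be strictly less than 10 + 8 = 18.
The largest integer below 18 is 17.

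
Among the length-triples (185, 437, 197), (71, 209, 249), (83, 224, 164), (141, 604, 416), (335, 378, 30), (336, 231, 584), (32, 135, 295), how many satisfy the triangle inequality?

(185,197,437): 185+197 ≤ 437 → not valid
(71,209,249): 71+209 > 249 → valid
(83,164,224): 83+164 > 224 → valid
(141,416,604): 141+416 ≤ 604 → not valid
(30,335,378): 30+335 ≤ 378 → not valid
(231,336,584): 231+336 ≤ 584 → not valid
(32,135,295): 32+135 ≤ 295 → not valid
2 of the 7 triples form a triangle.

2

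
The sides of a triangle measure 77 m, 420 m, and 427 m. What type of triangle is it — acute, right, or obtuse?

right

Compare the square of the longest side to the sum of squares of the other two: 77² + 420² = 182329 = 427².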